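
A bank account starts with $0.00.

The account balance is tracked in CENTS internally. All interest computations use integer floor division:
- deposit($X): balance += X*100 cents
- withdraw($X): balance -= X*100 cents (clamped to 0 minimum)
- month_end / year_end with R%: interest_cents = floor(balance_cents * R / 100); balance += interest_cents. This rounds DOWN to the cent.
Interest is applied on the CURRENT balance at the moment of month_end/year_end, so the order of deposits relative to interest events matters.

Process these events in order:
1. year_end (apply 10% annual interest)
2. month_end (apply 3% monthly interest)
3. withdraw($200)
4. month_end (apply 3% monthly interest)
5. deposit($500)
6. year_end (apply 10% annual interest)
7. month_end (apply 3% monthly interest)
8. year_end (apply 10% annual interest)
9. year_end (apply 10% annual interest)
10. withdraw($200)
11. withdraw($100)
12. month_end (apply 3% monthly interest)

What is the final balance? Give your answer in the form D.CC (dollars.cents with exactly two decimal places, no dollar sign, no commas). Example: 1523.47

Answer: 397.02

Derivation:
After 1 (year_end (apply 10% annual interest)): balance=$0.00 total_interest=$0.00
After 2 (month_end (apply 3% monthly interest)): balance=$0.00 total_interest=$0.00
After 3 (withdraw($200)): balance=$0.00 total_interest=$0.00
After 4 (month_end (apply 3% monthly interest)): balance=$0.00 total_interest=$0.00
After 5 (deposit($500)): balance=$500.00 total_interest=$0.00
After 6 (year_end (apply 10% annual interest)): balance=$550.00 total_interest=$50.00
After 7 (month_end (apply 3% monthly interest)): balance=$566.50 total_interest=$66.50
After 8 (year_end (apply 10% annual interest)): balance=$623.15 total_interest=$123.15
After 9 (year_end (apply 10% annual interest)): balance=$685.46 total_interest=$185.46
After 10 (withdraw($200)): balance=$485.46 total_interest=$185.46
After 11 (withdraw($100)): balance=$385.46 total_interest=$185.46
After 12 (month_end (apply 3% monthly interest)): balance=$397.02 total_interest=$197.02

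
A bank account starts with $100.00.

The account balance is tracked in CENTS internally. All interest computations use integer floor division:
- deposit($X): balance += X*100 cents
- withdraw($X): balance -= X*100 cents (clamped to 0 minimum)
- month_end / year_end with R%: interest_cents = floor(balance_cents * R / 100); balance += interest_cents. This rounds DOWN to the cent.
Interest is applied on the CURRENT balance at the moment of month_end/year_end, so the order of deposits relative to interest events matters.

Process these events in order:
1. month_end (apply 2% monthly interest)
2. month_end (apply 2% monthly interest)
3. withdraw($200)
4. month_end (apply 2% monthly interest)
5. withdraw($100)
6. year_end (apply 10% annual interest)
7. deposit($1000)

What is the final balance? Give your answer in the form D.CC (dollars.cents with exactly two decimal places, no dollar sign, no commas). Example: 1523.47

After 1 (month_end (apply 2% monthly interest)): balance=$102.00 total_interest=$2.00
After 2 (month_end (apply 2% monthly interest)): balance=$104.04 total_interest=$4.04
After 3 (withdraw($200)): balance=$0.00 total_interest=$4.04
After 4 (month_end (apply 2% monthly interest)): balance=$0.00 total_interest=$4.04
After 5 (withdraw($100)): balance=$0.00 total_interest=$4.04
After 6 (year_end (apply 10% annual interest)): balance=$0.00 total_interest=$4.04
After 7 (deposit($1000)): balance=$1000.00 total_interest=$4.04

Answer: 1000.00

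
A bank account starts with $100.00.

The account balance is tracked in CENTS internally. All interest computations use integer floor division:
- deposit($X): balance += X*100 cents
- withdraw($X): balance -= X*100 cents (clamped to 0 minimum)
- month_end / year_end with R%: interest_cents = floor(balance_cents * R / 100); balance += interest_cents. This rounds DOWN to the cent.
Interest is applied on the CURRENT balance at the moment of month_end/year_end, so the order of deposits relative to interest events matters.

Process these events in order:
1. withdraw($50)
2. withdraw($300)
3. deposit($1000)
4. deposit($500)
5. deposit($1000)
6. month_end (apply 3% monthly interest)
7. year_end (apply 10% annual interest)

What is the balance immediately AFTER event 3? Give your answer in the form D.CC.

After 1 (withdraw($50)): balance=$50.00 total_interest=$0.00
After 2 (withdraw($300)): balance=$0.00 total_interest=$0.00
After 3 (deposit($1000)): balance=$1000.00 total_interest=$0.00

Answer: 1000.00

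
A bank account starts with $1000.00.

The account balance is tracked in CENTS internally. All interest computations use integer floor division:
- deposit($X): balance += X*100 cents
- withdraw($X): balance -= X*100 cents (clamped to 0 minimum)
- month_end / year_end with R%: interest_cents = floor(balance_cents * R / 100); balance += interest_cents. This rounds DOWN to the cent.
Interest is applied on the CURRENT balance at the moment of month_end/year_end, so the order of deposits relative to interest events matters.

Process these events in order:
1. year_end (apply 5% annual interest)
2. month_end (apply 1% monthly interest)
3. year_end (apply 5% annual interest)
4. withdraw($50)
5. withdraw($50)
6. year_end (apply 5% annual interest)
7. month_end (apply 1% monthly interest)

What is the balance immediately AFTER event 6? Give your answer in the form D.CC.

After 1 (year_end (apply 5% annual interest)): balance=$1050.00 total_interest=$50.00
After 2 (month_end (apply 1% monthly interest)): balance=$1060.50 total_interest=$60.50
After 3 (year_end (apply 5% annual interest)): balance=$1113.52 total_interest=$113.52
After 4 (withdraw($50)): balance=$1063.52 total_interest=$113.52
After 5 (withdraw($50)): balance=$1013.52 total_interest=$113.52
After 6 (year_end (apply 5% annual interest)): balance=$1064.19 total_interest=$164.19

Answer: 1064.19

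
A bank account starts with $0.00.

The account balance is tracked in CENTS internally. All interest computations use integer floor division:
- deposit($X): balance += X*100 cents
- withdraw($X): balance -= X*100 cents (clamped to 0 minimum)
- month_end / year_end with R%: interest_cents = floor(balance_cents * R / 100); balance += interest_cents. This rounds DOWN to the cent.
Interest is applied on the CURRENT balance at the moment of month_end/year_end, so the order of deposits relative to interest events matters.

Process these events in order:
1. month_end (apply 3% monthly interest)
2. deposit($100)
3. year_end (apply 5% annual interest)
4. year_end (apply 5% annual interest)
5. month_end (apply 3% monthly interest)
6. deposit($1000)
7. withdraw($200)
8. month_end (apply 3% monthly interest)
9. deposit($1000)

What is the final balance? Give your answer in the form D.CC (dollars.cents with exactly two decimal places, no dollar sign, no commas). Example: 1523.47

After 1 (month_end (apply 3% monthly interest)): balance=$0.00 total_interest=$0.00
After 2 (deposit($100)): balance=$100.00 total_interest=$0.00
After 3 (year_end (apply 5% annual interest)): balance=$105.00 total_interest=$5.00
After 4 (year_end (apply 5% annual interest)): balance=$110.25 total_interest=$10.25
After 5 (month_end (apply 3% monthly interest)): balance=$113.55 total_interest=$13.55
After 6 (deposit($1000)): balance=$1113.55 total_interest=$13.55
After 7 (withdraw($200)): balance=$913.55 total_interest=$13.55
After 8 (month_end (apply 3% monthly interest)): balance=$940.95 total_interest=$40.95
After 9 (deposit($1000)): balance=$1940.95 total_interest=$40.95

Answer: 1940.95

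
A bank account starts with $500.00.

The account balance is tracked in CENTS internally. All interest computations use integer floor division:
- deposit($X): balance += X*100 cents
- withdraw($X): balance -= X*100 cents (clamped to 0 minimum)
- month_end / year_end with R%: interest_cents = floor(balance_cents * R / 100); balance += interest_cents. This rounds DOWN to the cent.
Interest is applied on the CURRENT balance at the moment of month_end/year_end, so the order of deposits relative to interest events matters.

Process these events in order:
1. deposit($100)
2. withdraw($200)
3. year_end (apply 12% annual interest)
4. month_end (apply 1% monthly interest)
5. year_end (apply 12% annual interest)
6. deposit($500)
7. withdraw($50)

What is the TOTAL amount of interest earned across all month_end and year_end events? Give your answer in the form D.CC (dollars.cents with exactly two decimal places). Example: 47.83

Answer: 106.77

Derivation:
After 1 (deposit($100)): balance=$600.00 total_interest=$0.00
After 2 (withdraw($200)): balance=$400.00 total_interest=$0.00
After 3 (year_end (apply 12% annual interest)): balance=$448.00 total_interest=$48.00
After 4 (month_end (apply 1% monthly interest)): balance=$452.48 total_interest=$52.48
After 5 (year_end (apply 12% annual interest)): balance=$506.77 total_interest=$106.77
After 6 (deposit($500)): balance=$1006.77 total_interest=$106.77
After 7 (withdraw($50)): balance=$956.77 total_interest=$106.77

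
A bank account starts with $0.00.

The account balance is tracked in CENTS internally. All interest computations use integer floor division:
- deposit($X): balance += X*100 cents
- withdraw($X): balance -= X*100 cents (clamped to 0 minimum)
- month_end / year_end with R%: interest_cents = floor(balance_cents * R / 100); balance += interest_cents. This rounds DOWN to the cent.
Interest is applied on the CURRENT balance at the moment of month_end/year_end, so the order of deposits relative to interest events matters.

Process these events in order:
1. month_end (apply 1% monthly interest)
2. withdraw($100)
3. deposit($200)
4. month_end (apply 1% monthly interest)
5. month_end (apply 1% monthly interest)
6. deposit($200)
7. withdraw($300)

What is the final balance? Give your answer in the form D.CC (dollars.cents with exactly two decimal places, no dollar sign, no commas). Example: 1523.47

After 1 (month_end (apply 1% monthly interest)): balance=$0.00 total_interest=$0.00
After 2 (withdraw($100)): balance=$0.00 total_interest=$0.00
After 3 (deposit($200)): balance=$200.00 total_interest=$0.00
After 4 (month_end (apply 1% monthly interest)): balance=$202.00 total_interest=$2.00
After 5 (month_end (apply 1% monthly interest)): balance=$204.02 total_interest=$4.02
After 6 (deposit($200)): balance=$404.02 total_interest=$4.02
After 7 (withdraw($300)): balance=$104.02 total_interest=$4.02

Answer: 104.02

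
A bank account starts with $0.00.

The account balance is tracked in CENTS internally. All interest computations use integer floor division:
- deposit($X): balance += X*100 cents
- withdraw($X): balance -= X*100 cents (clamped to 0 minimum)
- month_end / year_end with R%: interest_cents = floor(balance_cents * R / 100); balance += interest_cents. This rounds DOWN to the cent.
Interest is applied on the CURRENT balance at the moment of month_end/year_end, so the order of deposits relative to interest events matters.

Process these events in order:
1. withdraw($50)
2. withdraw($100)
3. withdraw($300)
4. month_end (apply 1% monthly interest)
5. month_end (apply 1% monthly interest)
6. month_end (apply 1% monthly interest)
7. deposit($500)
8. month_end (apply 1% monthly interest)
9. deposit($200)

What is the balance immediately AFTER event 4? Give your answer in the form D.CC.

Answer: 0.00

Derivation:
After 1 (withdraw($50)): balance=$0.00 total_interest=$0.00
After 2 (withdraw($100)): balance=$0.00 total_interest=$0.00
After 3 (withdraw($300)): balance=$0.00 total_interest=$0.00
After 4 (month_end (apply 1% monthly interest)): balance=$0.00 total_interest=$0.00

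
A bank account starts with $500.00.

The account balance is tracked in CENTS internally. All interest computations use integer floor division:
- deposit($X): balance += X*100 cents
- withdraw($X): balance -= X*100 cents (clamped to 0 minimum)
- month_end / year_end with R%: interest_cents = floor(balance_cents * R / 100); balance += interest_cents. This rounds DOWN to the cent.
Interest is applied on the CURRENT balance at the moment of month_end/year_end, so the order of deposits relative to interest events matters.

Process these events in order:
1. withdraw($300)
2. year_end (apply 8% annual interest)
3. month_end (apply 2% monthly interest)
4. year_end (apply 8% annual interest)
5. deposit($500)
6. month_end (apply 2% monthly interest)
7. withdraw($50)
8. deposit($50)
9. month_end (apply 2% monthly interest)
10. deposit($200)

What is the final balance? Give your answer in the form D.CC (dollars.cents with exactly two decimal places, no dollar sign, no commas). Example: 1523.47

Answer: 967.74

Derivation:
After 1 (withdraw($300)): balance=$200.00 total_interest=$0.00
After 2 (year_end (apply 8% annual interest)): balance=$216.00 total_interest=$16.00
After 3 (month_end (apply 2% monthly interest)): balance=$220.32 total_interest=$20.32
After 4 (year_end (apply 8% annual interest)): balance=$237.94 total_interest=$37.94
After 5 (deposit($500)): balance=$737.94 total_interest=$37.94
After 6 (month_end (apply 2% monthly interest)): balance=$752.69 total_interest=$52.69
After 7 (withdraw($50)): balance=$702.69 total_interest=$52.69
After 8 (deposit($50)): balance=$752.69 total_interest=$52.69
After 9 (month_end (apply 2% monthly interest)): balance=$767.74 total_interest=$67.74
After 10 (deposit($200)): balance=$967.74 total_interest=$67.74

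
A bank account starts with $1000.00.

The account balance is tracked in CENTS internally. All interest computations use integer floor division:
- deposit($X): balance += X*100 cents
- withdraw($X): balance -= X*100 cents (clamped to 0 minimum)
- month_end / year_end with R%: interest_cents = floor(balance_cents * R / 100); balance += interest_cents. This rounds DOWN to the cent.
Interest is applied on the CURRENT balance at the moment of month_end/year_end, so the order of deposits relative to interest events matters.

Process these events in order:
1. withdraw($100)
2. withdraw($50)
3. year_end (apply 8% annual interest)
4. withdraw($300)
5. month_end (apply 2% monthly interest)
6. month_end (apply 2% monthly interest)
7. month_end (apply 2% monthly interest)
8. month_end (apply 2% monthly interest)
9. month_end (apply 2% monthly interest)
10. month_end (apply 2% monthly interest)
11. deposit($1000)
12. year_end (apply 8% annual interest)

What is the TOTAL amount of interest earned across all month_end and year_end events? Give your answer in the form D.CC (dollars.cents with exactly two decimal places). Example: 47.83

Answer: 281.60

Derivation:
After 1 (withdraw($100)): balance=$900.00 total_interest=$0.00
After 2 (withdraw($50)): balance=$850.00 total_interest=$0.00
After 3 (year_end (apply 8% annual interest)): balance=$918.00 total_interest=$68.00
After 4 (withdraw($300)): balance=$618.00 total_interest=$68.00
After 5 (month_end (apply 2% monthly interest)): balance=$630.36 total_interest=$80.36
After 6 (month_end (apply 2% monthly interest)): balance=$642.96 total_interest=$92.96
After 7 (month_end (apply 2% monthly interest)): balance=$655.81 total_interest=$105.81
After 8 (month_end (apply 2% monthly interest)): balance=$668.92 total_interest=$118.92
After 9 (month_end (apply 2% monthly interest)): balance=$682.29 total_interest=$132.29
After 10 (month_end (apply 2% monthly interest)): balance=$695.93 total_interest=$145.93
After 11 (deposit($1000)): balance=$1695.93 total_interest=$145.93
After 12 (year_end (apply 8% annual interest)): balance=$1831.60 total_interest=$281.60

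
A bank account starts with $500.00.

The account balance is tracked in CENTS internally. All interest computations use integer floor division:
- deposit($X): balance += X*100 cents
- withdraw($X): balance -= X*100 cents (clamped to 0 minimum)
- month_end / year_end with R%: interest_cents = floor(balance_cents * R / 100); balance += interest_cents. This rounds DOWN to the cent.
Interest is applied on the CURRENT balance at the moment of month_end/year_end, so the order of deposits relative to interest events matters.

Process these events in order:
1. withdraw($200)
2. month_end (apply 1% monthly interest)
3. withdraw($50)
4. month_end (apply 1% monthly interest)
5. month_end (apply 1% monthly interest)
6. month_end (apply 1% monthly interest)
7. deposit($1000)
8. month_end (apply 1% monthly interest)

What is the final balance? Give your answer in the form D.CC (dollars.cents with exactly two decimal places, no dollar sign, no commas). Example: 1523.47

Answer: 1273.26

Derivation:
After 1 (withdraw($200)): balance=$300.00 total_interest=$0.00
After 2 (month_end (apply 1% monthly interest)): balance=$303.00 total_interest=$3.00
After 3 (withdraw($50)): balance=$253.00 total_interest=$3.00
After 4 (month_end (apply 1% monthly interest)): balance=$255.53 total_interest=$5.53
After 5 (month_end (apply 1% monthly interest)): balance=$258.08 total_interest=$8.08
After 6 (month_end (apply 1% monthly interest)): balance=$260.66 total_interest=$10.66
After 7 (deposit($1000)): balance=$1260.66 total_interest=$10.66
After 8 (month_end (apply 1% monthly interest)): balance=$1273.26 total_interest=$23.26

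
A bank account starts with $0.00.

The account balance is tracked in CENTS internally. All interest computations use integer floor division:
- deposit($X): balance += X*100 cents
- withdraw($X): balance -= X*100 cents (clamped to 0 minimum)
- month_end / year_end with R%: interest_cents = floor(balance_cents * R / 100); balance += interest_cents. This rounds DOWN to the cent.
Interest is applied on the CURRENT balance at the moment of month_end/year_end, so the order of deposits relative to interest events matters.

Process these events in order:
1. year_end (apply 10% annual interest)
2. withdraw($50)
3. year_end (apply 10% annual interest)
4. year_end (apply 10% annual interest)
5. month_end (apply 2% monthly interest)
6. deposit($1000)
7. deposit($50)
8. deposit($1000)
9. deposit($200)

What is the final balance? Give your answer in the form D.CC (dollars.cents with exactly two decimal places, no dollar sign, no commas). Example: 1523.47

Answer: 2250.00

Derivation:
After 1 (year_end (apply 10% annual interest)): balance=$0.00 total_interest=$0.00
After 2 (withdraw($50)): balance=$0.00 total_interest=$0.00
After 3 (year_end (apply 10% annual interest)): balance=$0.00 total_interest=$0.00
After 4 (year_end (apply 10% annual interest)): balance=$0.00 total_interest=$0.00
After 5 (month_end (apply 2% monthly interest)): balance=$0.00 total_interest=$0.00
After 6 (deposit($1000)): balance=$1000.00 total_interest=$0.00
After 7 (deposit($50)): balance=$1050.00 total_interest=$0.00
After 8 (deposit($1000)): balance=$2050.00 total_interest=$0.00
After 9 (deposit($200)): balance=$2250.00 total_interest=$0.00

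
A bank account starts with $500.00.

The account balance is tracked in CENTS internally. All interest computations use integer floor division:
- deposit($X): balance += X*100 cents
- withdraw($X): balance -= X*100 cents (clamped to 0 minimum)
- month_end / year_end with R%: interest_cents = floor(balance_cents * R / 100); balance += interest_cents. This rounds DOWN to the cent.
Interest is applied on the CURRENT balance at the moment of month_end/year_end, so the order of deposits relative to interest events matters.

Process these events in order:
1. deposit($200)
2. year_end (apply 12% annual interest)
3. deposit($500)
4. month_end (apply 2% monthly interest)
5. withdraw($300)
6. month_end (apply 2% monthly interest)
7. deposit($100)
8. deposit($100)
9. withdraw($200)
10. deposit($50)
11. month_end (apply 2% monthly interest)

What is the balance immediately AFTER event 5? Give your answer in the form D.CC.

Answer: 1009.68

Derivation:
After 1 (deposit($200)): balance=$700.00 total_interest=$0.00
After 2 (year_end (apply 12% annual interest)): balance=$784.00 total_interest=$84.00
After 3 (deposit($500)): balance=$1284.00 total_interest=$84.00
After 4 (month_end (apply 2% monthly interest)): balance=$1309.68 total_interest=$109.68
After 5 (withdraw($300)): balance=$1009.68 total_interest=$109.68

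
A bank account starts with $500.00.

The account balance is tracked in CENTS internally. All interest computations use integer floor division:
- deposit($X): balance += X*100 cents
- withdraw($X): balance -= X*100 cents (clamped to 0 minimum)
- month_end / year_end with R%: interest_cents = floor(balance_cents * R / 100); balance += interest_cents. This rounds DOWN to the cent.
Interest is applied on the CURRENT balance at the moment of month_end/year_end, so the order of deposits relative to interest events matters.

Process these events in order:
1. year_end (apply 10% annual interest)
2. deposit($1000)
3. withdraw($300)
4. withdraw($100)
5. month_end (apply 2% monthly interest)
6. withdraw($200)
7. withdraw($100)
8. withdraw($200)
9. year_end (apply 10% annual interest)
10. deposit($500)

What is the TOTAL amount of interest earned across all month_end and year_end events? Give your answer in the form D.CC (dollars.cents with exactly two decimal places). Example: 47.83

Answer: 140.30

Derivation:
After 1 (year_end (apply 10% annual interest)): balance=$550.00 total_interest=$50.00
After 2 (deposit($1000)): balance=$1550.00 total_interest=$50.00
After 3 (withdraw($300)): balance=$1250.00 total_interest=$50.00
After 4 (withdraw($100)): balance=$1150.00 total_interest=$50.00
After 5 (month_end (apply 2% monthly interest)): balance=$1173.00 total_interest=$73.00
After 6 (withdraw($200)): balance=$973.00 total_interest=$73.00
After 7 (withdraw($100)): balance=$873.00 total_interest=$73.00
After 8 (withdraw($200)): balance=$673.00 total_interest=$73.00
After 9 (year_end (apply 10% annual interest)): balance=$740.30 total_interest=$140.30
After 10 (deposit($500)): balance=$1240.30 total_interest=$140.30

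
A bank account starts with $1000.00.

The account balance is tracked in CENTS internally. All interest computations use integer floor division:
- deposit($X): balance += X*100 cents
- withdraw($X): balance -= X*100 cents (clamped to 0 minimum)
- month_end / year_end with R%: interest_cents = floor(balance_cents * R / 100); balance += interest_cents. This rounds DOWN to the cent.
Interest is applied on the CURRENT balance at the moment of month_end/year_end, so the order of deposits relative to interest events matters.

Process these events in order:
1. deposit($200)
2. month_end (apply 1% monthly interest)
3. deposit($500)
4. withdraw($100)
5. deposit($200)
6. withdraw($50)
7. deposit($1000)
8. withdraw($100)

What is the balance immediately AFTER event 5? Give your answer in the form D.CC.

After 1 (deposit($200)): balance=$1200.00 total_interest=$0.00
After 2 (month_end (apply 1% monthly interest)): balance=$1212.00 total_interest=$12.00
After 3 (deposit($500)): balance=$1712.00 total_interest=$12.00
After 4 (withdraw($100)): balance=$1612.00 total_interest=$12.00
After 5 (deposit($200)): balance=$1812.00 total_interest=$12.00

Answer: 1812.00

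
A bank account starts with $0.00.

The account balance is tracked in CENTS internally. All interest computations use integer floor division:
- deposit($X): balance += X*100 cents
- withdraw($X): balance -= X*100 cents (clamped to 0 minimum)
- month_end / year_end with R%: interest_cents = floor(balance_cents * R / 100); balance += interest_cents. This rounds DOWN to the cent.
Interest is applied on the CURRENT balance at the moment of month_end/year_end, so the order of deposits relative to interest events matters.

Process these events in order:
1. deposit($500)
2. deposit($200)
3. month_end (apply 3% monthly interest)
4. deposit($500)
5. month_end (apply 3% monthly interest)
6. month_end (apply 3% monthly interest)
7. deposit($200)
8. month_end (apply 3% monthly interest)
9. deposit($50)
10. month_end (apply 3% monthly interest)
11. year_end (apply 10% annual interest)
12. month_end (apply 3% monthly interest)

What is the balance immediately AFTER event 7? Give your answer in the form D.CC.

Answer: 1495.35

Derivation:
After 1 (deposit($500)): balance=$500.00 total_interest=$0.00
After 2 (deposit($200)): balance=$700.00 total_interest=$0.00
After 3 (month_end (apply 3% monthly interest)): balance=$721.00 total_interest=$21.00
After 4 (deposit($500)): balance=$1221.00 total_interest=$21.00
After 5 (month_end (apply 3% monthly interest)): balance=$1257.63 total_interest=$57.63
After 6 (month_end (apply 3% monthly interest)): balance=$1295.35 total_interest=$95.35
After 7 (deposit($200)): balance=$1495.35 total_interest=$95.35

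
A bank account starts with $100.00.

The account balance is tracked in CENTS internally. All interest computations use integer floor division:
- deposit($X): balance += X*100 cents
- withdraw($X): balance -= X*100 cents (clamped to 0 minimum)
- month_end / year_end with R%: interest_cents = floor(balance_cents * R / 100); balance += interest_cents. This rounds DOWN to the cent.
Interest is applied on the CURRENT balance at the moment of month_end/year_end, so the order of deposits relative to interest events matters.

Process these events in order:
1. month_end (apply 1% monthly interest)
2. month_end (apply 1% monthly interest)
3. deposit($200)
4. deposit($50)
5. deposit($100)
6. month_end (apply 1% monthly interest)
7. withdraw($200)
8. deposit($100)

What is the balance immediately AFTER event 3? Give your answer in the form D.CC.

After 1 (month_end (apply 1% monthly interest)): balance=$101.00 total_interest=$1.00
After 2 (month_end (apply 1% monthly interest)): balance=$102.01 total_interest=$2.01
After 3 (deposit($200)): balance=$302.01 total_interest=$2.01

Answer: 302.01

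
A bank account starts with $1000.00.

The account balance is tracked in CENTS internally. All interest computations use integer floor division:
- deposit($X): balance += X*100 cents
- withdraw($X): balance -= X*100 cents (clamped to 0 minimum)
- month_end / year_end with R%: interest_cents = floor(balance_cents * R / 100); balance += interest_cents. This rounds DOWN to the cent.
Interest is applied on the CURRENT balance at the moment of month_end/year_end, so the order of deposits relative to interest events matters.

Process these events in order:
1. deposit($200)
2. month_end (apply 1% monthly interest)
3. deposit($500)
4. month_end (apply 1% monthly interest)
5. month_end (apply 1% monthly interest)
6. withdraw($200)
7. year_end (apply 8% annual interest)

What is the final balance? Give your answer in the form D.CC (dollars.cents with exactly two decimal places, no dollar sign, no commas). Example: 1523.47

After 1 (deposit($200)): balance=$1200.00 total_interest=$0.00
After 2 (month_end (apply 1% monthly interest)): balance=$1212.00 total_interest=$12.00
After 3 (deposit($500)): balance=$1712.00 total_interest=$12.00
After 4 (month_end (apply 1% monthly interest)): balance=$1729.12 total_interest=$29.12
After 5 (month_end (apply 1% monthly interest)): balance=$1746.41 total_interest=$46.41
After 6 (withdraw($200)): balance=$1546.41 total_interest=$46.41
After 7 (year_end (apply 8% annual interest)): balance=$1670.12 total_interest=$170.12

Answer: 1670.12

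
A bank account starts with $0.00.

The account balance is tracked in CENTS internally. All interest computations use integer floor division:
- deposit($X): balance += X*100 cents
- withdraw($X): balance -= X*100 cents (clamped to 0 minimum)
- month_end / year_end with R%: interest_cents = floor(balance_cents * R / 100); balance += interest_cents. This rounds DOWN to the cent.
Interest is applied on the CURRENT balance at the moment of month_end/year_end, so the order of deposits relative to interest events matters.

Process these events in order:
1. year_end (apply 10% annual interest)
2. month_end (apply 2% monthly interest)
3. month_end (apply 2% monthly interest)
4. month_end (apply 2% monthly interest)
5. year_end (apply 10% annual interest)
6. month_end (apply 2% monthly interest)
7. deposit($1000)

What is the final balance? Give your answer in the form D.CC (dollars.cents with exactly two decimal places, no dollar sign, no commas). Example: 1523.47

After 1 (year_end (apply 10% annual interest)): balance=$0.00 total_interest=$0.00
After 2 (month_end (apply 2% monthly interest)): balance=$0.00 total_interest=$0.00
After 3 (month_end (apply 2% monthly interest)): balance=$0.00 total_interest=$0.00
After 4 (month_end (apply 2% monthly interest)): balance=$0.00 total_interest=$0.00
After 5 (year_end (apply 10% annual interest)): balance=$0.00 total_interest=$0.00
After 6 (month_end (apply 2% monthly interest)): balance=$0.00 total_interest=$0.00
After 7 (deposit($1000)): balance=$1000.00 total_interest=$0.00

Answer: 1000.00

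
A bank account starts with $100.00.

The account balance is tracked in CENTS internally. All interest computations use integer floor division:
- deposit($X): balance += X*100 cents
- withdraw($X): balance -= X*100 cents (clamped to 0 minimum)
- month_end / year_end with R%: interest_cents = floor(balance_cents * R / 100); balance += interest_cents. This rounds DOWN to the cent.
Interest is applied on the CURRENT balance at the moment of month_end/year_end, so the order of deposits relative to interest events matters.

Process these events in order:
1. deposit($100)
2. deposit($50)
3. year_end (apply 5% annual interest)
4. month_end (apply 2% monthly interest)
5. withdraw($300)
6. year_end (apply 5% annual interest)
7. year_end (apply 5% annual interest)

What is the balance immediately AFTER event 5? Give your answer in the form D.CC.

Answer: 0.00

Derivation:
After 1 (deposit($100)): balance=$200.00 total_interest=$0.00
After 2 (deposit($50)): balance=$250.00 total_interest=$0.00
After 3 (year_end (apply 5% annual interest)): balance=$262.50 total_interest=$12.50
After 4 (month_end (apply 2% monthly interest)): balance=$267.75 total_interest=$17.75
After 5 (withdraw($300)): balance=$0.00 total_interest=$17.75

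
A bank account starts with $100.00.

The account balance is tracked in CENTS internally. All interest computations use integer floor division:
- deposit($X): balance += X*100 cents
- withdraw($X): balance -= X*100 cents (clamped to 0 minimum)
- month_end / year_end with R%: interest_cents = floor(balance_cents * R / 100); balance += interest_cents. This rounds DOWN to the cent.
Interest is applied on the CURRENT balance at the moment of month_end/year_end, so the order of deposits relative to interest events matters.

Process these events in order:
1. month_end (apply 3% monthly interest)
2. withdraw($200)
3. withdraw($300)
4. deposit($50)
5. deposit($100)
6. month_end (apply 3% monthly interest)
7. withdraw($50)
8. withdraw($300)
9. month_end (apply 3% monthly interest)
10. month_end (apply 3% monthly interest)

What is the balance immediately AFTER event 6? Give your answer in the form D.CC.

After 1 (month_end (apply 3% monthly interest)): balance=$103.00 total_interest=$3.00
After 2 (withdraw($200)): balance=$0.00 total_interest=$3.00
After 3 (withdraw($300)): balance=$0.00 total_interest=$3.00
After 4 (deposit($50)): balance=$50.00 total_interest=$3.00
After 5 (deposit($100)): balance=$150.00 total_interest=$3.00
After 6 (month_end (apply 3% monthly interest)): balance=$154.50 total_interest=$7.50

Answer: 154.50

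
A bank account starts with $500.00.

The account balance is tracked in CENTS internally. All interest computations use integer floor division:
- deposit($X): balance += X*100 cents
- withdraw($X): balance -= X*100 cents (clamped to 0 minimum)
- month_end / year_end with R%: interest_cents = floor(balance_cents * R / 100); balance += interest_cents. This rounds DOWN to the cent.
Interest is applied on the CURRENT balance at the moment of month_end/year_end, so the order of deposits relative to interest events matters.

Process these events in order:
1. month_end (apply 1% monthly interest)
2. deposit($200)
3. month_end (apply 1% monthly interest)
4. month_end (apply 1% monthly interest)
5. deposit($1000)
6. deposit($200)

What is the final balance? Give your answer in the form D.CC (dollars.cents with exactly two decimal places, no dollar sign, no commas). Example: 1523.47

Answer: 1919.17

Derivation:
After 1 (month_end (apply 1% monthly interest)): balance=$505.00 total_interest=$5.00
After 2 (deposit($200)): balance=$705.00 total_interest=$5.00
After 3 (month_end (apply 1% monthly interest)): balance=$712.05 total_interest=$12.05
After 4 (month_end (apply 1% monthly interest)): balance=$719.17 total_interest=$19.17
After 5 (deposit($1000)): balance=$1719.17 total_interest=$19.17
After 6 (deposit($200)): balance=$1919.17 total_interest=$19.17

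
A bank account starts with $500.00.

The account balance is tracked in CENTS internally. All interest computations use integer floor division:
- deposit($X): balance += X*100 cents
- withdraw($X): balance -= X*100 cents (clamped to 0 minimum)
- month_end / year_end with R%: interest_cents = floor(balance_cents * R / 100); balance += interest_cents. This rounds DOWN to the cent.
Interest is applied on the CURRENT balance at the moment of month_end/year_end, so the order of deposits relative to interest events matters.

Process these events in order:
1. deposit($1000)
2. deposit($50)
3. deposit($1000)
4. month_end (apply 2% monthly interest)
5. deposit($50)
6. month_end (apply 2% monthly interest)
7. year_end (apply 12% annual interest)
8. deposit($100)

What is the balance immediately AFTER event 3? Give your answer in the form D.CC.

Answer: 2550.00

Derivation:
After 1 (deposit($1000)): balance=$1500.00 total_interest=$0.00
After 2 (deposit($50)): balance=$1550.00 total_interest=$0.00
After 3 (deposit($1000)): balance=$2550.00 total_interest=$0.00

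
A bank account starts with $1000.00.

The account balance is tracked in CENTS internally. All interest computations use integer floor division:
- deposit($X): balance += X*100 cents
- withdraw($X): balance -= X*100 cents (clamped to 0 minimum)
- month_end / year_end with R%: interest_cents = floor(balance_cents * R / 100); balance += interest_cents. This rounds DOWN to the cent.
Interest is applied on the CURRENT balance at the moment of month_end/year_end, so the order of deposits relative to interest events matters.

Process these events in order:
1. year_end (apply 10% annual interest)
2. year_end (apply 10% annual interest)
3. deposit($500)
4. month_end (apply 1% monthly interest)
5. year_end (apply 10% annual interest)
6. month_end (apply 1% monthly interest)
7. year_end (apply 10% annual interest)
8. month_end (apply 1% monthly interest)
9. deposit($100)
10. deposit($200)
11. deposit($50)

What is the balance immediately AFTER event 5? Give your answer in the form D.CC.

Answer: 1899.81

Derivation:
After 1 (year_end (apply 10% annual interest)): balance=$1100.00 total_interest=$100.00
After 2 (year_end (apply 10% annual interest)): balance=$1210.00 total_interest=$210.00
After 3 (deposit($500)): balance=$1710.00 total_interest=$210.00
After 4 (month_end (apply 1% monthly interest)): balance=$1727.10 total_interest=$227.10
After 5 (year_end (apply 10% annual interest)): balance=$1899.81 total_interest=$399.81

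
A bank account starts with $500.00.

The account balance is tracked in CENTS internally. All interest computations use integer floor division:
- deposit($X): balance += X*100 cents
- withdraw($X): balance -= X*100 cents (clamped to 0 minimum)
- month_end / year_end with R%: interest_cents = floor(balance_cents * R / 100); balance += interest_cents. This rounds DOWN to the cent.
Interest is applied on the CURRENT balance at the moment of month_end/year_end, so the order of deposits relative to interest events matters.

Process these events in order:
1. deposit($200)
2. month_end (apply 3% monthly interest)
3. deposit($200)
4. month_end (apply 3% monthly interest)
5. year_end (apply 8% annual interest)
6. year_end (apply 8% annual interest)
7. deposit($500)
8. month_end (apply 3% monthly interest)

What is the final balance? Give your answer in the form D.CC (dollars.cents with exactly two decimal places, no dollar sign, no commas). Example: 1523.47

Answer: 1654.67

Derivation:
After 1 (deposit($200)): balance=$700.00 total_interest=$0.00
After 2 (month_end (apply 3% monthly interest)): balance=$721.00 total_interest=$21.00
After 3 (deposit($200)): balance=$921.00 total_interest=$21.00
After 4 (month_end (apply 3% monthly interest)): balance=$948.63 total_interest=$48.63
After 5 (year_end (apply 8% annual interest)): balance=$1024.52 total_interest=$124.52
After 6 (year_end (apply 8% annual interest)): balance=$1106.48 total_interest=$206.48
After 7 (deposit($500)): balance=$1606.48 total_interest=$206.48
After 8 (month_end (apply 3% monthly interest)): balance=$1654.67 total_interest=$254.67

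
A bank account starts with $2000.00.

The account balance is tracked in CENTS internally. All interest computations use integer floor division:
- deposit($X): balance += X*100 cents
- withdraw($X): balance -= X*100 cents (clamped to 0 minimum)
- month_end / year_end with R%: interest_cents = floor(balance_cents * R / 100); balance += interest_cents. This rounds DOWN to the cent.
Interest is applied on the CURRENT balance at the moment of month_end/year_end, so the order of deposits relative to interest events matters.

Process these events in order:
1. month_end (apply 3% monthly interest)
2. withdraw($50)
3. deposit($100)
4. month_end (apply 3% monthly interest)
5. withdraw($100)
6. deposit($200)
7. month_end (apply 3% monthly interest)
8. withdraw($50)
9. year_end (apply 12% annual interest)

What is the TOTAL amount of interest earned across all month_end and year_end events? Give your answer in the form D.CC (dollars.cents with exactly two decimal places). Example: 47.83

Answer: 466.46

Derivation:
After 1 (month_end (apply 3% monthly interest)): balance=$2060.00 total_interest=$60.00
After 2 (withdraw($50)): balance=$2010.00 total_interest=$60.00
After 3 (deposit($100)): balance=$2110.00 total_interest=$60.00
After 4 (month_end (apply 3% monthly interest)): balance=$2173.30 total_interest=$123.30
After 5 (withdraw($100)): balance=$2073.30 total_interest=$123.30
After 6 (deposit($200)): balance=$2273.30 total_interest=$123.30
After 7 (month_end (apply 3% monthly interest)): balance=$2341.49 total_interest=$191.49
After 8 (withdraw($50)): balance=$2291.49 total_interest=$191.49
After 9 (year_end (apply 12% annual interest)): balance=$2566.46 total_interest=$466.46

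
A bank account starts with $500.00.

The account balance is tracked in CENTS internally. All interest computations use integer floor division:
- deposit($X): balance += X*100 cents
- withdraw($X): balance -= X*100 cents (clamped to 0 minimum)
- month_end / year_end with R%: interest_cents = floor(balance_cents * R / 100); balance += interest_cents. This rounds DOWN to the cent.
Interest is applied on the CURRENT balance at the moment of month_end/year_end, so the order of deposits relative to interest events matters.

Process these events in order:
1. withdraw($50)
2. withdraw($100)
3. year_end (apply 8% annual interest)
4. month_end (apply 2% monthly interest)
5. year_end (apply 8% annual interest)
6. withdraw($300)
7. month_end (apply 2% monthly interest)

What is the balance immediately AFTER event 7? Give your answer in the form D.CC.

After 1 (withdraw($50)): balance=$450.00 total_interest=$0.00
After 2 (withdraw($100)): balance=$350.00 total_interest=$0.00
After 3 (year_end (apply 8% annual interest)): balance=$378.00 total_interest=$28.00
After 4 (month_end (apply 2% monthly interest)): balance=$385.56 total_interest=$35.56
After 5 (year_end (apply 8% annual interest)): balance=$416.40 total_interest=$66.40
After 6 (withdraw($300)): balance=$116.40 total_interest=$66.40
After 7 (month_end (apply 2% monthly interest)): balance=$118.72 total_interest=$68.72

Answer: 118.72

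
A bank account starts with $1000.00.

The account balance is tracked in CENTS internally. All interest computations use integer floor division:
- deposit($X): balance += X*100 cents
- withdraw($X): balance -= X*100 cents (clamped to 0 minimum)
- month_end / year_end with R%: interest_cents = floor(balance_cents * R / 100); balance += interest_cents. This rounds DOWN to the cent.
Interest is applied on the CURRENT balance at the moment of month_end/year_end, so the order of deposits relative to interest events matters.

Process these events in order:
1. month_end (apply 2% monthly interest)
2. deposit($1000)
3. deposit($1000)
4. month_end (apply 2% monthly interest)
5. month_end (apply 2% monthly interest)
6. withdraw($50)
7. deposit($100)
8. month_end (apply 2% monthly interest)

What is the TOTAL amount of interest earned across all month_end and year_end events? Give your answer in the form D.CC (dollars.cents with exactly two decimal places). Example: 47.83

After 1 (month_end (apply 2% monthly interest)): balance=$1020.00 total_interest=$20.00
After 2 (deposit($1000)): balance=$2020.00 total_interest=$20.00
After 3 (deposit($1000)): balance=$3020.00 total_interest=$20.00
After 4 (month_end (apply 2% monthly interest)): balance=$3080.40 total_interest=$80.40
After 5 (month_end (apply 2% monthly interest)): balance=$3142.00 total_interest=$142.00
After 6 (withdraw($50)): balance=$3092.00 total_interest=$142.00
After 7 (deposit($100)): balance=$3192.00 total_interest=$142.00
After 8 (month_end (apply 2% monthly interest)): balance=$3255.84 total_interest=$205.84

Answer: 205.84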